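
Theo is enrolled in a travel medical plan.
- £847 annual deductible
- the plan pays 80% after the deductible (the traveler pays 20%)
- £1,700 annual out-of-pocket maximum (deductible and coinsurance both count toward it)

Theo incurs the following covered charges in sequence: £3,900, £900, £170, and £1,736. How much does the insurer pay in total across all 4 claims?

Claim 1 — £3,900: £847 to deductible, leaving £3,053; 20% of £3,053 = £610.60. Cost to traveler: £1,457.60. OOP to date £1,457.60. Plan pays £3,900 − £1,457.60 = £2,442.40.
Claim 2 — £900: 20% coinsurance on £900 = £180. Cost to traveler: £180. OOP to date £1,637.60. Plan pays £900 − £180 = £720.
Claim 3 — £170: deductible met; 20% of £170 = £34. Traveler owes £34 (running OOP £1,671.60). Insurer: £170 − £34 = £136.
Claim 4 — £1,736: 20% coinsurance on £1,736 = £347.20. That would push OOP to £2,018.80, over the £1,700 cap, so traveler pays £1,700 − £1,671.60 = £28.40. Plan pays £1,736 − £28.40 = £1,707.60.
Insurer total: £2,442.40 + £720 + £136 + £1,707.60 = £5,006.

£5,006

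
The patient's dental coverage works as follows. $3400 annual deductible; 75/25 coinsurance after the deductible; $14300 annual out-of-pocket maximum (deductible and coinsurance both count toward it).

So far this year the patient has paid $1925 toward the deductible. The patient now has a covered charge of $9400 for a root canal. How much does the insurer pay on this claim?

Remaining deductible: $3400 − $1925 = $1475.
After the $1475 deductible portion, $9400 − $1475 = $7925 is subject to coinsurance.
25% of $7925 = $1981.25 falls to the patient.
That puts the patient's cost at $1475 + $1981.25 = $3456.25 before any cap.
Year-to-date out-of-pocket becomes $1925 + $3456.25 = $5381.25, still under the $14300 maximum, so no cap applies.
The plan picks up $9400 − $3456.25 = $5943.75.

$5943.75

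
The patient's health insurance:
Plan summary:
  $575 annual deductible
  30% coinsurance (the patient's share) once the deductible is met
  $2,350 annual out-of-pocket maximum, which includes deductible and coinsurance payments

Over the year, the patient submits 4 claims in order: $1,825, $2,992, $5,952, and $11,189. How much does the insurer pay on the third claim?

#1 ($1,825): $575 to deductible, leaving $1,250; coinsurance $1,250 × 30% = $375. Patient pays $950; OOP now $950. Insurer: $1,825 − $950 = $875.
#2 ($2,992): deductible already satisfied, so patient's share is 30% × $2,992 = $897.60. Cost to patient: $897.60. OOP to date $1,847.60. Plan pays $2,992 − $897.60 = $2,094.40.
#3 ($5,952): deductible met; 30% of $5,952 = $1,785.60. OOP would hit $3,633.20 > $2,350, so the cap limits the patient to $2,350 − $1,847.60 = $502.40. Insurer: $5,952 − $502.40 = $5,449.60.

$5,449.60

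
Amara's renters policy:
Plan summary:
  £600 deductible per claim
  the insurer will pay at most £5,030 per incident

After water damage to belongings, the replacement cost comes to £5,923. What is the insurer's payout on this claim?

Subtract the deductible: £5,923 − £600 = £5,323.
Since £5,323 > £5,030, the payout is capped at £5,030.

£5,030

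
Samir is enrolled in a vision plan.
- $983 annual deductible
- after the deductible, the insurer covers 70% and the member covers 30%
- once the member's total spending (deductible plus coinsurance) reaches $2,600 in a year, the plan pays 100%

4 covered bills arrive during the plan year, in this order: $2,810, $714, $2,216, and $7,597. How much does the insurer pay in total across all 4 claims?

$10,737

Bill 1, $2,810: deductible takes $983, $1,827 remains; 30% of $1,827 = $548.10. Cost to member: $1,531.10. OOP to date $1,531.10. Insurer: $2,810 − $1,531.10 = $1,278.90.
Bill 2, $714: deductible already satisfied, so member's share is 30% × $714 = $214.20. Member owes $214.20 (running OOP $1,745.30). Insurer: $714 − $214.20 = $499.80.
Bill 3, $2,216: deductible already satisfied, so member's share is 30% × $2,216 = $664.80. Member owes $664.80 (running OOP $2,410.10). Insurer: $2,216 − $664.80 = $1,551.20.
Bill 4, $7,597: deductible already satisfied, so member's share is 30% × $7,597 = $2,279.10. OOP would hit $4,689.20 > $2,600, so the cap limits the member to $2,600 − $2,410.10 = $189.90. Insurer: $7,597 − $189.90 = $7,407.10.
Insurer total: $1,278.90 + $499.80 + $1,551.20 + $7,407.10 = $10,737.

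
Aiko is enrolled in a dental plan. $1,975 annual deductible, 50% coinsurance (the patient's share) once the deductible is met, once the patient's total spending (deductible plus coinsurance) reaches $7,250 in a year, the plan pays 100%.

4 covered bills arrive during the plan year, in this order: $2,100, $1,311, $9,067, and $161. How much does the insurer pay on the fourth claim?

Claim 1 — $2,100: $1,975 finishes the deductible; $125 goes to coinsurance; coinsurance $125 × 50% = $62.50. Patient owes $2,037.50 (running OOP $2,037.50). Plan pays $2,100 − $2,037.50 = $62.50.
Claim 2 — $1,311: 50% coinsurance on $1,311 = $655.50. Patient pays $655.50; OOP now $2,693. Insurer: $1,311 − $655.50 = $655.50.
Claim 3 — $9,067: deductible met; 50% of $9,067 = $4,533.50. Cost to patient: $4,533.50. OOP to date $7,226.50. Plan pays $9,067 − $4,533.50 = $4,533.50.
Claim 4 — $161: deductible already satisfied, so patient's share is 50% × $161 = $80.50. OOP would hit $7,307 > $7,250, so the cap limits the patient to $7,250 − $7,226.50 = $23.50. Plan pays $161 − $23.50 = $137.50.

$137.50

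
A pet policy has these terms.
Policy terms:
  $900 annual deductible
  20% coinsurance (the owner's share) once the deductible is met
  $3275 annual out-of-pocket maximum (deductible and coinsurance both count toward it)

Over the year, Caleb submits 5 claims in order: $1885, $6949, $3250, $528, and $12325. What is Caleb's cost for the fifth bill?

$32.60

Claim 1 ($1885): deductible takes $900, $985 remains; coinsurance $985 × 20% = $197. Owner owes $1097 (running OOP $1097).
Claim 2 ($6949): deductible already satisfied, so owner's share is 20% × $6949 = $1389.80. Owner owes $1389.80 (running OOP $2486.80).
Claim 3 ($3250): 20% coinsurance on $3250 = $650. Owner owes $650 (running OOP $3136.80).
Claim 4 ($528): deductible met; 20% of $528 = $105.60. Owner pays $105.60; OOP now $3242.40.
Claim 5 ($12325): deductible already satisfied, so owner's share is 20% × $12325 = $2465. OOP would hit $5707.40 > $3275, so the cap limits the owner to $3275 − $3242.40 = $32.60.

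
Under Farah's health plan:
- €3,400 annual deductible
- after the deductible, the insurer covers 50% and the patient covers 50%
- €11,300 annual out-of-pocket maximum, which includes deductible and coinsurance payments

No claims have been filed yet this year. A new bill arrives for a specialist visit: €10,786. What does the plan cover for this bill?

€3,693

Deductible not yet touched, so the first €3,400 of the bill goes to the deductible.
That leaves €10,786 − €3,400 = €7,386 for coinsurance.
Coinsurance: €7,386 × 50% = €3,693.
That puts the patient's cost at €3,400 + €3,693 = €7,093 before any cap.
Total out-of-pocket so far would be €0 + €7,093 = €7,093, below the €11,300 cap — no reduction.
The plan picks up €10,786 − €7,093 = €3,693.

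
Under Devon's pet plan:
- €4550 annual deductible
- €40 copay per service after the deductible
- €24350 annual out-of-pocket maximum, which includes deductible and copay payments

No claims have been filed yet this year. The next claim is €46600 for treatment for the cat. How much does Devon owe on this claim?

€4590

The full €4550 deductible is still open; €4550 of this bill applies to it.
After the €4550 deductible portion, €46600 − €4550 = €42050 is subject to the copay.
Copay on this service: €40.
That puts the owner's cost at €4550 + €40 = €4590 before any cap.
Total out-of-pocket so far would be €0 + €4590 = €4590, below the €24350 cap — no reduction.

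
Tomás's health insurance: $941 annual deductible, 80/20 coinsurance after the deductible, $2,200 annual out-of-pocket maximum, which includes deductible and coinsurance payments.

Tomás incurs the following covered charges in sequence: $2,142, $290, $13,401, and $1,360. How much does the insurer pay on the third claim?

Bill 1, $2,142: deductible takes $941, $1,201 remains; coinsurance $1,201 × 20% = $240.20. Patient owes $1,181.20 (running OOP $1,181.20). Insurer: $2,142 − $1,181.20 = $960.80.
Bill 2, $290: deductible already satisfied, so patient's share is 20% × $290 = $58. Patient owes $58 (running OOP $1,239.20). Insurer: $290 − $58 = $232.
Bill 3, $13,401: 20% coinsurance on $13,401 = $2,680.20. Adding that to $1,239.20 gives $3,919.40, past the $2,200 cap; patient pays only $2,200 − $1,239.20 = $960.80. Plan pays $13,401 − $960.80 = $12,440.20.

$12,440.20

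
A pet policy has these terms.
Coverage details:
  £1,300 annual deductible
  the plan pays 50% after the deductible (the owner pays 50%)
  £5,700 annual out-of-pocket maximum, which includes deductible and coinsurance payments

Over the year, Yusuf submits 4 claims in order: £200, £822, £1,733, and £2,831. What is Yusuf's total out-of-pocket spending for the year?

£3,443

Claim 1 — £200: entire amount goes to the deductible. Owner pays £200; OOP now £200.
Claim 2 — £822: entire amount goes to the deductible. Owner pays £822; OOP now £1,022.
Claim 3 — £1,733: deductible takes £278, £1,455 remains; coinsurance £1,455 × 50% = £727.50. Owner owes £1,005.50 (running OOP £2,027.50).
Claim 4 — £2,831: deductible already satisfied, so owner's share is 50% × £2,831 = £1,415.50. Owner pays £1,415.50; OOP now £3,443.
Total paid by the owner: £200 + £822 + £1,005.50 + £1,415.50 = £3,443.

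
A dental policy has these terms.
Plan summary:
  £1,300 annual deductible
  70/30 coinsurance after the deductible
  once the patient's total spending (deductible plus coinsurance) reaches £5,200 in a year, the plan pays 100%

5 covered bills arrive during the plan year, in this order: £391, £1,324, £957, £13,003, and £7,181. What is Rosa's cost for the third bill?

#1 (£391): all of it applies to the deductible. Patient pays £391; OOP now £391.
#2 (£1,324): deductible takes £909, £415 remains; patient's 30% is £124.50. Cost to patient: £1,033.50. OOP to date £1,424.50.
#3 (£957): deductible already satisfied, so patient's share is 30% × £957 = £287.10. Patient pays £287.10; OOP now £1,711.60.

£287.10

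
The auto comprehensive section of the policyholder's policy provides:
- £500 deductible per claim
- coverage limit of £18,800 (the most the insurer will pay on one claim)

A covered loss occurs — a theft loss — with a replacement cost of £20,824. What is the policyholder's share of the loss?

Less the £500 deductible: £20,824 − £500 = £20,324.
£20,324 exceeds the £18,800 limit, so the insurer pays the limit: £18,800.
The policyholder bears the rest of the original loss: £20,824 − £18,800 = £2,024.

£2,024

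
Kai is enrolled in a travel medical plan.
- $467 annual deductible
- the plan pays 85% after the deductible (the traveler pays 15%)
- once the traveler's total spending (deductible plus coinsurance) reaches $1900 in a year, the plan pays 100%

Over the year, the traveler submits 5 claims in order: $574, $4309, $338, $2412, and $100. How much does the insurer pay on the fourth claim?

$2050.20

Claim 1 ($574): $467 finishes the deductible; $107 goes to coinsurance; 15% of $107 = $16.05. Traveler owes $483.05 (running OOP $483.05). Insurer: $574 − $483.05 = $90.95.
Claim 2 ($4309): deductible met; 15% of $4309 = $646.35. Traveler pays $646.35; OOP now $1129.40. Insurer: $4309 − $646.35 = $3662.65.
Claim 3 ($338): 15% coinsurance on $338 = $50.70. Cost to traveler: $50.70. OOP to date $1180.10. Insurer: $338 − $50.70 = $287.30.
Claim 4 ($2412): deductible met; 15% of $2412 = $361.80. Cost to traveler: $361.80. OOP to date $1541.90. Plan pays $2412 − $361.80 = $2050.20.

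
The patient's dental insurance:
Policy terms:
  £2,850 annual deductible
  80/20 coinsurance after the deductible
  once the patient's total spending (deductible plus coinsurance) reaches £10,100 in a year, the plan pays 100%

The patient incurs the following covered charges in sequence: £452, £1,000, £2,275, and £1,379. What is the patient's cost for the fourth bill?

£275.80

Bill 1, £452: all of it applies to the deductible. Cost to patient: £452. OOP to date £452.
Bill 2, £1,000: fully absorbed by the deductible. Cost to patient: £1,000. OOP to date £1,452.
Bill 3, £2,275: £1,398 to deductible, leaving £877; patient's 20% is £175.40. Patient owes £1,573.40 (running OOP £3,025.40).
Bill 4, £1,379: deductible already satisfied, so patient's share is 20% × £1,379 = £275.80. Patient owes £275.80 (running OOP £3,301.20).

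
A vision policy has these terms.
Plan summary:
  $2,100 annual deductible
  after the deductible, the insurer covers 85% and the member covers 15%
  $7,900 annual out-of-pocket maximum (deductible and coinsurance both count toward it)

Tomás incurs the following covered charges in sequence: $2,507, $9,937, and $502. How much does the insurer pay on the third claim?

$426.70

Bill 1, $2,507: $2,100 finishes the deductible; $407 goes to coinsurance; member's 15% is $61.05. Member owes $2,161.05 (running OOP $2,161.05). Plan pays $2,507 − $2,161.05 = $345.95.
Bill 2, $9,937: 15% coinsurance on $9,937 = $1,490.55. Cost to member: $1,490.55. OOP to date $3,651.60. Plan pays $9,937 − $1,490.55 = $8,446.45.
Bill 3, $502: 15% coinsurance on $502 = $75.30. Member owes $75.30 (running OOP $3,726.90). Plan pays $502 − $75.30 = $426.70.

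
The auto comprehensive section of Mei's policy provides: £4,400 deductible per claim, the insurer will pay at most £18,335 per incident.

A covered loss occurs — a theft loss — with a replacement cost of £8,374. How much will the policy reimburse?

After the deductible, £8,374 − £4,400 = £3,974 remains.
£3,974 is within the £18,335 limit, so the insurer pays £3,974.

£3,974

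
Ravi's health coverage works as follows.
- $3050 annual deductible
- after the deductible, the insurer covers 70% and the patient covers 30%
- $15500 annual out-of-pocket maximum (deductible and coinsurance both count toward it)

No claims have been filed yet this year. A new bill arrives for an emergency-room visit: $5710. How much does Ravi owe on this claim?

Nothing has been paid toward the $3050 deductible, so the first $3050 of this charge is applied there.
After the $3050 deductible portion, $5710 − $3050 = $2660 is subject to coinsurance.
30% of $2660 = $798 falls to the patient.
That puts the patient's cost at $3050 + $798 = $3848 before any cap.
Year-to-date out-of-pocket becomes $0 + $3848 = $3848, still under the $15500 maximum, so no cap applies.

$3848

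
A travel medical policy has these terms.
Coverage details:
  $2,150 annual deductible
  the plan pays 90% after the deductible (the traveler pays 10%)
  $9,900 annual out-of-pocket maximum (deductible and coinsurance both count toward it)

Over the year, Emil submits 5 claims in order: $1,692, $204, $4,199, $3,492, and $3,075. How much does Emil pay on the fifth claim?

$307.50

#1 ($1,692): all of it applies to the deductible. Cost to traveler: $1,692. OOP to date $1,692.
#2 ($204): fully absorbed by the deductible. Traveler owes $204 (running OOP $1,896).
#3 ($4,199): deductible takes $254, $3,945 remains; coinsurance $3,945 × 10% = $394.50. Traveler owes $648.50 (running OOP $2,544.50).
#4 ($3,492): 10% coinsurance on $3,492 = $349.20. Traveler pays $349.20; OOP now $2,893.70.
#5 ($3,075): deductible met; 10% of $3,075 = $307.50. Traveler pays $307.50; OOP now $3,201.20.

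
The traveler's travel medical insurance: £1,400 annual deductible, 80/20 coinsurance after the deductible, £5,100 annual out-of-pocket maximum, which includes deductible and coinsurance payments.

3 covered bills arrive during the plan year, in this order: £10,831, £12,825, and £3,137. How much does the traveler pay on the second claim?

£1,813.80

Bill 1, £10,831: £1,400 finishes the deductible; £9,431 goes to coinsurance; coinsurance £9,431 × 20% = £1,886.20. Traveler pays £3,286.20; OOP now £3,286.20.
Bill 2, £12,825: deductible already satisfied, so traveler's share is 20% × £12,825 = £2,565. Adding that to £3,286.20 gives £5,851.20, past the £5,100 cap; traveler pays only £5,100 − £3,286.20 = £1,813.80.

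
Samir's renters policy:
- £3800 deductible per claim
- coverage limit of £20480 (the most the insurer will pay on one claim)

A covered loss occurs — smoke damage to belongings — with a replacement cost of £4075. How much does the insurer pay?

Subtract the deductible: £4075 − £3800 = £275.
£275 is within the £20480 limit, so the insurer pays £275.

£275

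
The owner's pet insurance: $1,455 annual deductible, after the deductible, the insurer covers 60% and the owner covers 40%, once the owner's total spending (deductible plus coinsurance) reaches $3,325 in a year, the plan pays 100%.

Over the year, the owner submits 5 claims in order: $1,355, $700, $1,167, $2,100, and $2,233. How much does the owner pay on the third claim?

$466.80

Claim 1 ($1,355): entire amount goes to the deductible. Cost to owner: $1,355. OOP to date $1,355.
Claim 2 ($700): $100 to deductible, leaving $600; owner's 40% is $240. Cost to owner: $340. OOP to date $1,695.
Claim 3 ($1,167): 40% coinsurance on $1,167 = $466.80. Owner pays $466.80; OOP now $2,161.80.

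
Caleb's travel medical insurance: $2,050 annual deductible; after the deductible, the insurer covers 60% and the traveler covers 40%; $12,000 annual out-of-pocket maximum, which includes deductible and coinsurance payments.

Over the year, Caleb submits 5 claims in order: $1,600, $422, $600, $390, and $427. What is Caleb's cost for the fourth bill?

Claim 1 — $1,600: entire amount goes to the deductible. Cost to traveler: $1,600. OOP to date $1,600.
Claim 2 — $422: fully absorbed by the deductible. Cost to traveler: $422. OOP to date $2,022.
Claim 3 — $600: deductible takes $28, $572 remains; traveler's 40% is $228.80. Traveler owes $256.80 (running OOP $2,278.80).
Claim 4 — $390: deductible already satisfied, so traveler's share is 40% × $390 = $156. Traveler owes $156 (running OOP $2,434.80).

$156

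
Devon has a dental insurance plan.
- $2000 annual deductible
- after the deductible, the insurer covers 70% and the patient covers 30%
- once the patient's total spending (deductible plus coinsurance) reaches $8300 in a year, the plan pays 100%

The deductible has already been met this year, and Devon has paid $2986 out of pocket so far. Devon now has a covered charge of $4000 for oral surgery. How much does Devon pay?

The deductible is already satisfied, so the full bill goes to coinsurance.
Patient's 30% share of $4000 is $1200.
Cumulative spending $2986 + $1200 = $4186 stays under the $8300 maximum.

$1200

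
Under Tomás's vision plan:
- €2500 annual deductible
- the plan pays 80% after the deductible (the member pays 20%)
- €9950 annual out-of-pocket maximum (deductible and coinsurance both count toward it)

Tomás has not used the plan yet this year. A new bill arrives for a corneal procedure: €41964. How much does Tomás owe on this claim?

€9950

The full €2500 deductible is still open; €2500 of this bill applies to it.
That leaves €41964 − €2500 = €39464 for coinsurance.
20% of €39464 = €7892.80 falls to the member.
That puts the member's cost at €2500 + €7892.80 = €10392.80 before any cap.
Year-to-date out-of-pocket would reach €0 + €10392.80 = €10392.80, above the €9950 maximum, so the member pays only €9950 − €0 = €9950.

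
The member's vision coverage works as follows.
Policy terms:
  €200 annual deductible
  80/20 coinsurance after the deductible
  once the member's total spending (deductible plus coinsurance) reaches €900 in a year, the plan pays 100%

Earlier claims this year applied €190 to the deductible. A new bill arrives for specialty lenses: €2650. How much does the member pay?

€190 of the €200 deductible is already met, leaving €10.
That leaves €2650 − €10 = €2640 for coinsurance.
Member's 20% share of €2640 is €528.
Member responsibility before any cap: €10 + €528 = €538.
Cumulative spending €190 + €538 = €728 stays under the €900 maximum.

€538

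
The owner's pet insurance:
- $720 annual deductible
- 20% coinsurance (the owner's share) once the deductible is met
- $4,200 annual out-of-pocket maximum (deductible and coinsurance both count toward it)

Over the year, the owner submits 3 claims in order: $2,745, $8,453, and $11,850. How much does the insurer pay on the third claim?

Bill 1, $2,745: deductible takes $720, $2,025 remains; coinsurance $2,025 × 20% = $405. Cost to owner: $1,125. OOP to date $1,125. Plan pays $2,745 − $1,125 = $1,620.
Bill 2, $8,453: deductible already satisfied, so owner's share is 20% × $8,453 = $1,690.60. Owner pays $1,690.60; OOP now $2,815.60. Insurer: $8,453 − $1,690.60 = $6,762.40.
Bill 3, $11,850: deductible already satisfied, so owner's share is 20% × $11,850 = $2,370. Adding that to $2,815.60 gives $5,185.60, past the $4,200 cap; owner pays only $4,200 − $2,815.60 = $1,384.40. Plan pays $11,850 − $1,384.40 = $10,465.60.

$10,465.60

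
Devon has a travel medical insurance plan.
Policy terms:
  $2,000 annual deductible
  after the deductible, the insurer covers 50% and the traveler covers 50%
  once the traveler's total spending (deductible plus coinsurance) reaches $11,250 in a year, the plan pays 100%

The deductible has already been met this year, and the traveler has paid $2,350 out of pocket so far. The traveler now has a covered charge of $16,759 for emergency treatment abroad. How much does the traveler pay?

$8,379.50

The deductible is already satisfied, so the full bill goes to coinsurance.
Traveler's 50% share of $16,759 is $8,379.50.
Total out-of-pocket so far would be $2,350 + $8,379.50 = $10,729.50, below the $11,250 cap — no reduction.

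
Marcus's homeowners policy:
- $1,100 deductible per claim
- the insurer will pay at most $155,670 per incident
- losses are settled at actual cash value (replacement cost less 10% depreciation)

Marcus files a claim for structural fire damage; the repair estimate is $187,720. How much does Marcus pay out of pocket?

$32,050

Actual cash value after 10% depreciation: $187,720 × 90% = $168,948.
Less the $1,100 deductible: $168,948 − $1,100 = $167,848.
The $155,670 per-incident cap binds; insurer pays $155,670.
The homeowner bears the rest of the original loss: $187,720 − $155,670 = $32,050.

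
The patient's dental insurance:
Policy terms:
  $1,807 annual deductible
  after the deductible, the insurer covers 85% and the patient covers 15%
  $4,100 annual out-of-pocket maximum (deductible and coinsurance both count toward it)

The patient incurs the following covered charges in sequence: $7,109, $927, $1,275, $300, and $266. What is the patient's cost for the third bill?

$191.25

#1 ($7,109): deductible takes $1,807, $5,302 remains; patient's 15% is $795.30. Cost to patient: $2,602.30. OOP to date $2,602.30.
#2 ($927): deductible met; 15% of $927 = $139.05. Patient owes $139.05 (running OOP $2,741.35).
#3 ($1,275): 15% coinsurance on $1,275 = $191.25. Patient pays $191.25; OOP now $2,932.60.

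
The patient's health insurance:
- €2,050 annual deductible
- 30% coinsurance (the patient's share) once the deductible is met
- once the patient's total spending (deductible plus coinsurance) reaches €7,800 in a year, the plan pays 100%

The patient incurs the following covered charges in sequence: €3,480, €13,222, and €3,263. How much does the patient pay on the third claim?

#1 (€3,480): deductible takes €2,050, €1,430 remains; coinsurance €1,430 × 30% = €429. Cost to patient: €2,479. OOP to date €2,479.
#2 (€13,222): deductible met; 30% of €13,222 = €3,966.60. Cost to patient: €3,966.60. OOP to date €6,445.60.
#3 (€3,263): 30% coinsurance on €3,263 = €978.90. Cost to patient: €978.90. OOP to date €7,424.50.

€978.90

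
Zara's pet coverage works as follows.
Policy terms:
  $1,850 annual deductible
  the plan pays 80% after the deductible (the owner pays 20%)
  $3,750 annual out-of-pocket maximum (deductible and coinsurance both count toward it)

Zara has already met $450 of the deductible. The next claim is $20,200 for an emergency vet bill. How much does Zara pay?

$450 of the $1,850 deductible is already met, leaving $1,400.
After the $1,400 deductible portion, $20,200 − $1,400 = $18,800 is subject to coinsurance.
Owner's 20% share of $18,800 is $3,760.
Owner responsibility before any cap: $1,400 + $3,760 = $5,160.
Adding $5,160 to the $450 already spent would give $5,610, which exceeds the $3,750 cap; the owner pays just $3,750 − $450 = $3,300.

$3,300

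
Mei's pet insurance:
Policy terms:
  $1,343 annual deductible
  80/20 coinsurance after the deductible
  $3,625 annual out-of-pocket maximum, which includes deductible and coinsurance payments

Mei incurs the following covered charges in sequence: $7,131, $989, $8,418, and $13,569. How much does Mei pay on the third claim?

Bill 1, $7,131: $1,343 to deductible, leaving $5,788; 20% of $5,788 = $1,157.60. Owner pays $2,500.60; OOP now $2,500.60.
Bill 2, $989: 20% coinsurance on $989 = $197.80. Owner pays $197.80; OOP now $2,698.40.
Bill 3, $8,418: deductible met; 20% of $8,418 = $1,683.60. Adding that to $2,698.40 gives $4,382, past the $3,625 cap; owner pays only $3,625 − $2,698.40 = $926.60.

$926.60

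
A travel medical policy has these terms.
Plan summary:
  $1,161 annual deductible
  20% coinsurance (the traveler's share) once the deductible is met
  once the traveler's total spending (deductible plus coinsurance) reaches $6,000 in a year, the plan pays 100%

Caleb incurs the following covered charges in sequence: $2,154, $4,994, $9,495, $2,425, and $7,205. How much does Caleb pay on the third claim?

$1,899

Bill 1, $2,154: deductible takes $1,161, $993 remains; 20% of $993 = $198.60. Traveler pays $1,359.60; OOP now $1,359.60.
Bill 2, $4,994: deductible met; 20% of $4,994 = $998.80. Cost to traveler: $998.80. OOP to date $2,358.40.
Bill 3, $9,495: deductible already satisfied, so traveler's share is 20% × $9,495 = $1,899. Traveler owes $1,899 (running OOP $4,257.40).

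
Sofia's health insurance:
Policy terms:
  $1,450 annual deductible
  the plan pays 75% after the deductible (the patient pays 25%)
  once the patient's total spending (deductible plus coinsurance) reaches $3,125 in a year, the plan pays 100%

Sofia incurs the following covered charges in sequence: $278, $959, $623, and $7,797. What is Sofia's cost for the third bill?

Claim 1 ($278): all of it applies to the deductible. Patient owes $278 (running OOP $278).
Claim 2 ($959): all of it applies to the deductible. Cost to patient: $959. OOP to date $1,237.
Claim 3 ($623): $213 to deductible, leaving $410; patient's 25% is $102.50. Patient pays $315.50; OOP now $1,552.50.

$315.50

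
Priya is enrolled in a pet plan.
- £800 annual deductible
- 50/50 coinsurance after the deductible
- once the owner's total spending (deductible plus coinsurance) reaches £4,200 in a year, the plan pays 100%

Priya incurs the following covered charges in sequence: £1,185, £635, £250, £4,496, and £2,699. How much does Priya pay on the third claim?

Claim 1 — £1,185: deductible takes £800, £385 remains; owner's 50% is £192.50. Owner pays £992.50; OOP now £992.50.
Claim 2 — £635: 50% coinsurance on £635 = £317.50. Cost to owner: £317.50. OOP to date £1,310.
Claim 3 — £250: 50% coinsurance on £250 = £125. Owner owes £125 (running OOP £1,435).

£125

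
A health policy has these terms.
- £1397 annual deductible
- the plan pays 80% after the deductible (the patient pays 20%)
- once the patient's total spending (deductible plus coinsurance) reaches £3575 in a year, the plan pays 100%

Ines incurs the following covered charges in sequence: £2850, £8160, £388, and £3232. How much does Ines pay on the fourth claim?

#1 (£2850): £1397 finishes the deductible; £1453 goes to coinsurance; patient's 20% is £290.60. Patient owes £1687.60 (running OOP £1687.60).
#2 (£8160): deductible already satisfied, so patient's share is 20% × £8160 = £1632. Patient owes £1632 (running OOP £3319.60).
#3 (£388): deductible met; 20% of £388 = £77.60. Patient owes £77.60 (running OOP £3397.20).
#4 (£3232): deductible already satisfied, so patient's share is 20% × £3232 = £646.40. Adding that to £3397.20 gives £4043.60, past the £3575 cap; patient pays only £3575 − £3397.20 = £177.80.

£177.80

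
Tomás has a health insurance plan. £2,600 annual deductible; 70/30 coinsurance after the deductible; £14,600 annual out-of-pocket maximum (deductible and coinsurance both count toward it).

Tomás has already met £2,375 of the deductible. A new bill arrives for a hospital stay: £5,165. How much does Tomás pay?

£1,707

Remaining deductible: £2,600 − £2,375 = £225.
That leaves £5,165 − £225 = £4,940 for coinsurance.
Coinsurance: £4,940 × 30% = £1,482.
That puts the patient's cost at £225 + £1,482 = £1,707 before any cap.
Total out-of-pocket so far would be £2,375 + £1,707 = £4,082, below the £14,600 cap — no reduction.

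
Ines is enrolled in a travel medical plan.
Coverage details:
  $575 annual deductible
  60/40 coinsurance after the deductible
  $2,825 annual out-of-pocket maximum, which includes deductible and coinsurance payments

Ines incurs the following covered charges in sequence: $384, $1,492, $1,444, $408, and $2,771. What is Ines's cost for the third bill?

#1 ($384): all of it applies to the deductible. Traveler pays $384; OOP now $384.
#2 ($1,492): deductible takes $191, $1,301 remains; 40% of $1,301 = $520.40. Cost to traveler: $711.40. OOP to date $1,095.40.
#3 ($1,444): deductible met; 40% of $1,444 = $577.60. Cost to traveler: $577.60. OOP to date $1,673.

$577.60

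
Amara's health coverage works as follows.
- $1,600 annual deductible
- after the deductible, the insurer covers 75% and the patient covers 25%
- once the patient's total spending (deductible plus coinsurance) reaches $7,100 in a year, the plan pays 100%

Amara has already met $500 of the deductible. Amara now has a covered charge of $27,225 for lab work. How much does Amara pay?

$500 of the $1,600 deductible is already met, leaving $1,100.
That leaves $27,225 − $1,100 = $26,125 for coinsurance.
Coinsurance: $26,125 × 25% = $6,531.25.
So the patient owes $1,100 + $6,531.25 = $7,631.25 before any cap.
Year-to-date out-of-pocket would reach $500 + $7,631.25 = $8,131.25, above the $7,100 maximum, so the patient pays only $7,100 − $500 = $6,600.

$6,600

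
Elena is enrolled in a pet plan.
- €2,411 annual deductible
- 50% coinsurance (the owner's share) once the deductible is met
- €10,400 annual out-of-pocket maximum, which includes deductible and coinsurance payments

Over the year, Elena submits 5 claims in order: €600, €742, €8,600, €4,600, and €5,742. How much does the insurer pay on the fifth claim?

#1 (€600): fully absorbed by the deductible. Cost to owner: €600. OOP to date €600. Insurer: €600 − €600 = €0.
#2 (€742): fully absorbed by the deductible. Owner owes €742 (running OOP €1,342). Insurer: €742 − €742 = €0.
#3 (€8,600): €1,069 finishes the deductible; €7,531 goes to coinsurance; 50% of €7,531 = €3,765.50. Owner pays €4,834.50; OOP now €6,176.50. Plan pays €8,600 − €4,834.50 = €3,765.50.
#4 (€4,600): deductible met; 50% of €4,600 = €2,300. Owner pays €2,300; OOP now €8,476.50. Insurer: €4,600 − €2,300 = €2,300.
#5 (€5,742): deductible met; 50% of €5,742 = €2,871. That would push OOP to €11,347.50, over the €10,400 cap, so owner pays €10,400 − €8,476.50 = €1,923.50. Insurer: €5,742 − €1,923.50 = €3,818.50.

€3,818.50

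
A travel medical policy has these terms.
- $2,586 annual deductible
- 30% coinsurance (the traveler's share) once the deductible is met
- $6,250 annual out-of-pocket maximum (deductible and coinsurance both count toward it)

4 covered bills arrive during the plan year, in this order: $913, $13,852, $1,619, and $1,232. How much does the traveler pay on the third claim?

$10.30

Bill 1, $913: entire amount goes to the deductible. Traveler pays $913; OOP now $913.
Bill 2, $13,852: $1,673 to deductible, leaving $12,179; 30% of $12,179 = $3,653.70. Cost to traveler: $5,326.70. OOP to date $6,239.70.
Bill 3, $1,619: 30% coinsurance on $1,619 = $485.70. That would push OOP to $6,725.40, over the $6,250 cap, so traveler pays $6,250 − $6,239.70 = $10.30.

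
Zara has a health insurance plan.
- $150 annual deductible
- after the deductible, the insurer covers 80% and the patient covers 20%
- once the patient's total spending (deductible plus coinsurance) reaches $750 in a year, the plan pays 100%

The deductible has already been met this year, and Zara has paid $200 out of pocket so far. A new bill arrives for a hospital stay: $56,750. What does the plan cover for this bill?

$56,200

The deductible is already satisfied, so the full bill goes to coinsurance.
Coinsurance: $56,750 × 20% = $11,350.
Adding $11,350 to the $200 already spent would give $11,550, which exceeds the $750 cap; the patient pays just $750 − $200 = $550.
The insurer covers the remainder: $56,750 − $550 = $56,200.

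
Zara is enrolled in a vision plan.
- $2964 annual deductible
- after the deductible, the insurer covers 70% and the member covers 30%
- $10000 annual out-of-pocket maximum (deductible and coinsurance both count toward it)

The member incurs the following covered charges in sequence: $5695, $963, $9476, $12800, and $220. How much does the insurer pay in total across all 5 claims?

Claim 1 — $5695: $2964 to deductible, leaving $2731; 30% of $2731 = $819.30. Member owes $3783.30 (running OOP $3783.30). Plan pays $5695 − $3783.30 = $1911.70.
Claim 2 — $963: deductible met; 30% of $963 = $288.90. Member owes $288.90 (running OOP $4072.20). Plan pays $963 − $288.90 = $674.10.
Claim 3 — $9476: 30% coinsurance on $9476 = $2842.80. Cost to member: $2842.80. OOP to date $6915. Plan pays $9476 − $2842.80 = $6633.20.
Claim 4 — $12800: 30% coinsurance on $12800 = $3840. OOP would hit $10755 > $10000, so the cap limits the member to $10000 − $6915 = $3085. Insurer: $12800 − $3085 = $9715.
Claim 5 — $220: deductible already satisfied, so member's share is 30% × $220 = $66. That would push OOP to $10066, over the $10000 cap, so member pays $10000 − $10000 = $0. Plan pays $220 − $0 = $220.
Insurer total = bills − member's total = $29154 − $10000 = $19154.

$19154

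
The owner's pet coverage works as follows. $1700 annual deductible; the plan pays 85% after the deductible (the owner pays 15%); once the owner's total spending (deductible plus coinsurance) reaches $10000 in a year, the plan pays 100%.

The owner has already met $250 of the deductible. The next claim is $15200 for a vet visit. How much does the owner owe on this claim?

$3512.50

$250 of the $1700 deductible is already met, leaving $1450.
That leaves $15200 − $1450 = $13750 for coinsurance.
15% of $13750 = $2062.50 falls to the owner.
That puts the owner's cost at $1450 + $2062.50 = $3512.50 before any cap.
Year-to-date out-of-pocket becomes $250 + $3512.50 = $3762.50, still under the $10000 maximum, so no cap applies.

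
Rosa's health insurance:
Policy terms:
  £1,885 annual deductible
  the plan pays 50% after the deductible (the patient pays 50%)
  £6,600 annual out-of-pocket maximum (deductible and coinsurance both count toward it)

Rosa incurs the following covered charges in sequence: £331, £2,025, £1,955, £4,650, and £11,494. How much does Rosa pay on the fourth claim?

Claim 1 (£331): entire amount goes to the deductible. Cost to patient: £331. OOP to date £331.
Claim 2 (£2,025): deductible takes £1,554, £471 remains; coinsurance £471 × 50% = £235.50. Cost to patient: £1,789.50. OOP to date £2,120.50.
Claim 3 (£1,955): deductible already satisfied, so patient's share is 50% × £1,955 = £977.50. Patient owes £977.50 (running OOP £3,098).
Claim 4 (£4,650): 50% coinsurance on £4,650 = £2,325. Patient owes £2,325 (running OOP £5,423).

£2,325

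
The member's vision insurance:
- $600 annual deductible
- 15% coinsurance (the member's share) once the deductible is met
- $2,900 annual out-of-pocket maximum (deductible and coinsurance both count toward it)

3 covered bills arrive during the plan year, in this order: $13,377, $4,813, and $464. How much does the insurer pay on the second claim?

#1 ($13,377): $600 to deductible, leaving $12,777; member's 15% is $1,916.55. Cost to member: $2,516.55. OOP to date $2,516.55. Insurer: $13,377 − $2,516.55 = $10,860.45.
#2 ($4,813): deductible already satisfied, so member's share is 15% × $4,813 = $721.95. That would push OOP to $3,238.50, over the $2,900 cap, so member pays $2,900 − $2,516.55 = $383.45. Plan pays $4,813 − $383.45 = $4,429.55.

$4,429.55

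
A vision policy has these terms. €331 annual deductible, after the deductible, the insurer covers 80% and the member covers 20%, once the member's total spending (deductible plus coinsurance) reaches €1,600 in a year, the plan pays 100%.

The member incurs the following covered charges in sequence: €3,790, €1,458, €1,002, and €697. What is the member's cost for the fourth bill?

Claim 1 — €3,790: €331 finishes the deductible; €3,459 goes to coinsurance; member's 20% is €691.80. Cost to member: €1,022.80. OOP to date €1,022.80.
Claim 2 — €1,458: 20% coinsurance on €1,458 = €291.60. Cost to member: €291.60. OOP to date €1,314.40.
Claim 3 — €1,002: 20% coinsurance on €1,002 = €200.40. Member pays €200.40; OOP now €1,514.80.
Claim 4 — €697: deductible met; 20% of €697 = €139.40. Adding that to €1,514.80 gives €1,654.20, past the €1,600 cap; member pays only €1,600 − €1,514.80 = €85.20.

€85.20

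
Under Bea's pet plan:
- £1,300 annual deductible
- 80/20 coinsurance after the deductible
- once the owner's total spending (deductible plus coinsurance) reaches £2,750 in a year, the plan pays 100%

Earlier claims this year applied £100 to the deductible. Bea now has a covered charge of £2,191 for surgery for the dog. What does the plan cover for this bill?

£100 of the £1,300 deductible is already met, leaving £1,200.
The remaining £991 (= £2,191 − £1,200) moves to coinsurance.
20% of £991 = £198.20 falls to the owner.
So the owner owes £1,200 + £198.20 = £1,398.20 before any cap.
Cumulative spending £100 + £1,398.20 = £1,498.20 stays under the £2,750 maximum.
Insurer pays the balance: £2,191 − £1,398.20 = £792.80.

£792.80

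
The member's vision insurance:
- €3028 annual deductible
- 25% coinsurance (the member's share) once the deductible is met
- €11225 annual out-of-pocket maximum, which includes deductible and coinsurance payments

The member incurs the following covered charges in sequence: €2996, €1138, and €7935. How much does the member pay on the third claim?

€1983.75

Claim 1 (€2996): entire amount goes to the deductible. Member pays €2996; OOP now €2996.
Claim 2 (€1138): €32 finishes the deductible; €1106 goes to coinsurance; coinsurance €1106 × 25% = €276.50. Member pays €308.50; OOP now €3304.50.
Claim 3 (€7935): 25% coinsurance on €7935 = €1983.75. Member pays €1983.75; OOP now €5288.25.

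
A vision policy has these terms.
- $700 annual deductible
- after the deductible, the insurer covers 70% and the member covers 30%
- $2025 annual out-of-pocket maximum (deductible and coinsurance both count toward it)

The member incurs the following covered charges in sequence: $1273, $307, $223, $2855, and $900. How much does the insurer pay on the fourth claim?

#1 ($1273): $700 finishes the deductible; $573 goes to coinsurance; 30% of $573 = $171.90. Member owes $871.90 (running OOP $871.90). Insurer: $1273 − $871.90 = $401.10.
#2 ($307): deductible met; 30% of $307 = $92.10. Member owes $92.10 (running OOP $964). Insurer: $307 − $92.10 = $214.90.
#3 ($223): 30% coinsurance on $223 = $66.90. Member pays $66.90; OOP now $1030.90. Plan pays $223 − $66.90 = $156.10.
#4 ($2855): deductible met; 30% of $2855 = $856.50. Member pays $856.50; OOP now $1887.40. Plan pays $2855 − $856.50 = $1998.50.

$1998.50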